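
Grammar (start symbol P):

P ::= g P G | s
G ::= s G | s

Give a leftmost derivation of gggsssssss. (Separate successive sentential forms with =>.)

P=>gPG=>ggPGG=>gggPGGG=>gggsGGG=>gggssGG=>gggsssGG=>gggssssG=>gggsssssG=>gggssssssG=>gggsssssss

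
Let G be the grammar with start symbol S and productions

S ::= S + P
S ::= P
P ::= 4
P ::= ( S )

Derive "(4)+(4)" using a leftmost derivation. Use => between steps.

S=>S+P=>P+P=>(S)+P=>(P)+P=>(4)+P=>(4)+(S)=>(4)+(P)=>(4)+(4)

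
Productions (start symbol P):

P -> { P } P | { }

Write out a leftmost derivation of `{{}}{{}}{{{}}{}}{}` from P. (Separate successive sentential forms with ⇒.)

P ⇒ {P}P   [P -> { P } P]
{P}P ⇒ {{}}P   [P -> { }]
{{}}P ⇒ {{}}{P}P   [P -> { P } P]
{{}}{P}P ⇒ {{}}{{}}P   [P -> { }]
{{}}{{}}P ⇒ {{}}{{}}{P}P   [P -> { P } P]
{{}}{{}}{P}P ⇒ {{}}{{}}{{P}P}P   [P -> { P } P]
{{}}{{}}{{P}P}P ⇒ {{}}{{}}{{{}}P}P   [P -> { }]
{{}}{{}}{{{}}P}P ⇒ {{}}{{}}{{{}}{}}P   [P -> { }]
{{}}{{}}{{{}}{}}P ⇒ {{}}{{}}{{{}}{}}{}   [P -> { }]

P ⇒ {P}P ⇒ {{}}P ⇒ {{}}{P}P ⇒ {{}}{{}}P ⇒ {{}}{{}}{P}P ⇒ {{}}{{}}{{P}P}P ⇒ {{}}{{}}{{{}}P}P ⇒ {{}}{{}}{{{}}{}}P ⇒ {{}}{{}}{{{}}{}}{}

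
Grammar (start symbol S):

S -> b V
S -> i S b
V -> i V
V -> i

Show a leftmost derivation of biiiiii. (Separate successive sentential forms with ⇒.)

S⇒bV⇒biV⇒biiV⇒biiiV⇒biiiiV⇒biiiiiV⇒biiiiii

S ⇒ bV   [S -> b V]
bV ⇒ biV   [V -> i V]
biV ⇒ biiV   [V -> i V]
biiV ⇒ biiiV   [V -> i V]
biiiV ⇒ biiiiV   [V -> i V]
biiiiV ⇒ biiiiiV   [V -> i V]
biiiiiV ⇒ biiiiii   [V -> i]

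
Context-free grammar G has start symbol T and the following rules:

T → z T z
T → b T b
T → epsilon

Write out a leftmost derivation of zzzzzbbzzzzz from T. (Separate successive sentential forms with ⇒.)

T⇒zTz⇒zzTzz⇒zzzTzzz⇒zzzzTzzzz⇒zzzzzTzzzzz⇒zzzzzbTbzzzzz⇒zzzzzbbzzzzz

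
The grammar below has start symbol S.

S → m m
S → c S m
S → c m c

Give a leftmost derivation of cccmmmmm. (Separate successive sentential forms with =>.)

S=>cSm=>ccSmm=>cccSmmm=>cccmmmmm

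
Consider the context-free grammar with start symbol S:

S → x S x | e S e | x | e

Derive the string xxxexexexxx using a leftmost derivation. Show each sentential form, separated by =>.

S => xSx   [S → x S x]
xSx => xxSxx   [S → x S x]
xxSxx => xxxSxxx   [S → x S x]
xxxSxxx => xxxeSexxx   [S → e S e]
xxxeSexxx => xxxexSxexxx   [S → x S x]
xxxexSxexxx => xxxexexexxx   [S → e]

S => xSx => xxSxx => xxxSxxx => xxxeSexxx => xxxexSxexxx => xxxexexexxx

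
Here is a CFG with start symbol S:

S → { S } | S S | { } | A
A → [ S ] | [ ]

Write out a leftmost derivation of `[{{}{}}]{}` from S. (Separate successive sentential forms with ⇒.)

S ⇒ SS   [S → S S]
SS ⇒ AS   [S → A]
AS ⇒ [S]S   [A → [ S ]]
[S]S ⇒ [{S}]S   [S → { S }]
[{S}]S ⇒ [{SS}]S   [S → S S]
[{SS}]S ⇒ [{{}S}]S   [S → { }]
[{{}S}]S ⇒ [{{}{}}]S   [S → { }]
[{{}{}}]S ⇒ [{{}{}}]{}   [S → { }]

S ⇒ SS ⇒ AS ⇒ [S]S ⇒ [{S}]S ⇒ [{SS}]S ⇒ [{{}S}]S ⇒ [{{}{}}]S ⇒ [{{}{}}]{}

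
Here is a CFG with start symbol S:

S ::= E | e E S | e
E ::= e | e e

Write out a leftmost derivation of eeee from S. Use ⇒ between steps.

S ⇒ eES ⇒ eeeS ⇒ eeee

S ⇒ eES   [S ::= e E S]
eES ⇒ eeeS   [E ::= e e]
eeeS ⇒ eeee   [S ::= e]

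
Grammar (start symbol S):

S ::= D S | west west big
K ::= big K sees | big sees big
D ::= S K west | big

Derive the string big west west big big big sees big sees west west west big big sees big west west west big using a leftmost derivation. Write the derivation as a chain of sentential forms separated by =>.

S => D S => S K west S => D S K west S => big S K west S => big west west big K west S => big west west big big K sees west S => big west west big big big sees big sees west S => big west west big big big sees big sees west D S => big west west big big big sees big sees west S K west S => big west west big big big sees big sees west west west big K west S => big west west big big big sees big sees west west west big big sees big west S => big west west big big big sees big sees west west west big big sees big west west west big

S => D S   [S ::= D S]
D S => S K west S   [D ::= S K west]
S K west S => D S K west S   [S ::= D S]
D S K west S => big S K west S   [D ::= big]
big S K west S => big west west big K west S   [S ::= west west big]
big west west big K west S => big west west big big K sees west S   [K ::= big K sees]
big west west big big K sees west S => big west west big big big sees big sees west S   [K ::= big sees big]
big west west big big big sees big sees west S => big west west big big big sees big sees west D S   [S ::= D S]
big west west big big big sees big sees west D S => big west west big big big sees big sees west S K west S   [D ::= S K west]
big west west big big big sees big sees west S K west S => big west west big big big sees big sees west west west big K west S   [S ::= west west big]
big west west big big big sees big sees west west west big K west S => big west west big big big sees big sees west west west big big sees big west S   [K ::= big sees big]
big west west big big big sees big sees west west west big big sees big west S => big west west big big big sees big sees west west west big big sees big west west west big   [S ::= west west big]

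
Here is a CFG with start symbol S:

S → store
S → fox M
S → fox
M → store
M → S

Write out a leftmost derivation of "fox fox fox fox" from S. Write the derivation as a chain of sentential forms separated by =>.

S => fox M   [S → fox M]
fox M => fox S   [M → S]
fox S => fox fox M   [S → fox M]
fox fox M => fox fox S   [M → S]
fox fox S => fox fox fox M   [S → fox M]
fox fox fox M => fox fox fox S   [M → S]
fox fox fox S => fox fox fox fox   [S → fox]

S => fox M => fox S => fox fox M => fox fox S => fox fox fox M => fox fox fox S => fox fox fox fox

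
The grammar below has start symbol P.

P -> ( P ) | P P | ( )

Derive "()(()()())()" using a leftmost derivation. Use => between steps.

P => PP   [P -> P P]
PP => ()P   [P -> ( )]
()P => ()PP   [P -> P P]
()PP => ()(P)P   [P -> ( P )]
()(P)P => ()(PP)P   [P -> P P]
()(PP)P => ()(PPP)P   [P -> P P]
()(PPP)P => ()(()PP)P   [P -> ( )]
()(()PP)P => ()(()()P)P   [P -> ( )]
()(()()P)P => ()(()()())P   [P -> ( )]
()(()()())P => ()(()()())()   [P -> ( )]

P => PP => ()P => ()PP => ()(P)P => ()(PP)P => ()(PPP)P => ()(()PP)P => ()(()()P)P => ()(()()())P => ()(()()())()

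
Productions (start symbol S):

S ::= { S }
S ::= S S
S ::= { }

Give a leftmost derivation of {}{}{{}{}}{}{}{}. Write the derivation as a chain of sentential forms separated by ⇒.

S ⇒ SS   [S ::= S S]
SS ⇒ {}S   [S ::= { }]
{}S ⇒ {}SS   [S ::= S S]
{}SS ⇒ {}SSS   [S ::= S S]
{}SSS ⇒ {}SSSS   [S ::= S S]
{}SSSS ⇒ {}{}SSS   [S ::= { }]
{}{}SSS ⇒ {}{}{S}SS   [S ::= { S }]
{}{}{S}SS ⇒ {}{}{SS}SS   [S ::= S S]
{}{}{SS}SS ⇒ {}{}{{}S}SS   [S ::= { }]
{}{}{{}S}SS ⇒ {}{}{{}{}}SS   [S ::= { }]
{}{}{{}{}}SS ⇒ {}{}{{}{}}SSS   [S ::= S S]
{}{}{{}{}}SSS ⇒ {}{}{{}{}}{}SS   [S ::= { }]
{}{}{{}{}}{}SS ⇒ {}{}{{}{}}{}{}S   [S ::= { }]
{}{}{{}{}}{}{}S ⇒ {}{}{{}{}}{}{}{}   [S ::= { }]

S ⇒ SS ⇒ {}S ⇒ {}SS ⇒ {}SSS ⇒ {}SSSS ⇒ {}{}SSS ⇒ {}{}{S}SS ⇒ {}{}{SS}SS ⇒ {}{}{{}S}SS ⇒ {}{}{{}{}}SS ⇒ {}{}{{}{}}SSS ⇒ {}{}{{}{}}{}SS ⇒ {}{}{{}{}}{}{}S ⇒ {}{}{{}{}}{}{}{}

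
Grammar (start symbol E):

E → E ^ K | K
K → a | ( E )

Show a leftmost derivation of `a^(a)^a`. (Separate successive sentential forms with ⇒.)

E ⇒ E^K   [E → E ^ K]
E^K ⇒ E^K^K   [E → E ^ K]
E^K^K ⇒ K^K^K   [E → K]
K^K^K ⇒ a^K^K   [K → a]
a^K^K ⇒ a^(E)^K   [K → ( E )]
a^(E)^K ⇒ a^(K)^K   [E → K]
a^(K)^K ⇒ a^(a)^K   [K → a]
a^(a)^K ⇒ a^(a)^a   [K → a]

E ⇒ E^K ⇒ E^K^K ⇒ K^K^K ⇒ a^K^K ⇒ a^(E)^K ⇒ a^(K)^K ⇒ a^(a)^K ⇒ a^(a)^a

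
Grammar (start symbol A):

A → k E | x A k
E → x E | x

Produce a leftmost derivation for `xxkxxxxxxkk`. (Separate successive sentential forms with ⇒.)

A ⇒ xAk   [A → x A k]
xAk ⇒ xxAkk   [A → x A k]
xxAkk ⇒ xxkEkk   [A → k E]
xxkEkk ⇒ xxkxEkk   [E → x E]
xxkxEkk ⇒ xxkxxEkk   [E → x E]
xxkxxEkk ⇒ xxkxxxEkk   [E → x E]
xxkxxxEkk ⇒ xxkxxxxEkk   [E → x E]
xxkxxxxEkk ⇒ xxkxxxxxEkk   [E → x E]
xxkxxxxxEkk ⇒ xxkxxxxxxkk   [E → x]

A ⇒ xAk ⇒ xxAkk ⇒ xxkEkk ⇒ xxkxEkk ⇒ xxkxxEkk ⇒ xxkxxxEkk ⇒ xxkxxxxEkk ⇒ xxkxxxxxEkk ⇒ xxkxxxxxxkk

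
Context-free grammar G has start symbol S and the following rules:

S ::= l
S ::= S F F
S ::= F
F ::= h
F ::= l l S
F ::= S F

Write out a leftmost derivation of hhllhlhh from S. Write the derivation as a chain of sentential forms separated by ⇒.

S ⇒ SFF ⇒ SFFFF ⇒ FFFFF ⇒ hFFFF ⇒ hhFFF ⇒ hhllSFF ⇒ hhllFFF ⇒ hhllhFF ⇒ hhllhSFF ⇒ hhllhlFF ⇒ hhllhlhF ⇒ hhllhlhh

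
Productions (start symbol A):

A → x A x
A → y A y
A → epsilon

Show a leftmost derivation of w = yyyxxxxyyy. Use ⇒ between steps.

A ⇒ yAy   [A → y A y]
yAy ⇒ yyAyy   [A → y A y]
yyAyy ⇒ yyyAyyy   [A → y A y]
yyyAyyy ⇒ yyyxAxyyy   [A → x A x]
yyyxAxyyy ⇒ yyyxxAxxyyy   [A → x A x]
yyyxxAxxyyy ⇒ yyyxxxxyyy   [A → epsilon]

A ⇒ yAy ⇒ yyAyy ⇒ yyyAyyy ⇒ yyyxAxyyy ⇒ yyyxxAxxyyy ⇒ yyyxxxxyyy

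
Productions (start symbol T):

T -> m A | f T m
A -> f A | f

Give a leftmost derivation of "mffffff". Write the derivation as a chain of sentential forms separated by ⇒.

T⇒mA⇒mfA⇒mffA⇒mfffA⇒mffffA⇒mfffffA⇒mffffff

T ⇒ mA   [T -> m A]
mA ⇒ mfA   [A -> f A]
mfA ⇒ mffA   [A -> f A]
mffA ⇒ mfffA   [A -> f A]
mfffA ⇒ mffffA   [A -> f A]
mffffA ⇒ mfffffA   [A -> f A]
mfffffA ⇒ mffffff   [A -> f]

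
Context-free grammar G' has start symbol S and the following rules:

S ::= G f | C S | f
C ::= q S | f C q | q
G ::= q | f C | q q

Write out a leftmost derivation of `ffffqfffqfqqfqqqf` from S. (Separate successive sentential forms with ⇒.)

S ⇒ Gf ⇒ fCf ⇒ ffCqf ⇒ fffCqqf ⇒ ffffCqqqf ⇒ ffffqSqqqf ⇒ ffffqGfqqqf ⇒ ffffqfCfqqqf ⇒ ffffqffCqfqqqf ⇒ ffffqfffCqqfqqqf ⇒ ffffqfffqSqqfqqqf ⇒ ffffqfffqfqqfqqqf

S ⇒ Gf   [S ::= G f]
Gf ⇒ fCf   [G ::= f C]
fCf ⇒ ffCqf   [C ::= f C q]
ffCqf ⇒ fffCqqf   [C ::= f C q]
fffCqqf ⇒ ffffCqqqf   [C ::= f C q]
ffffCqqqf ⇒ ffffqSqqqf   [C ::= q S]
ffffqSqqqf ⇒ ffffqGfqqqf   [S ::= G f]
ffffqGfqqqf ⇒ ffffqfCfqqqf   [G ::= f C]
ffffqfCfqqqf ⇒ ffffqffCqfqqqf   [C ::= f C q]
ffffqffCqfqqqf ⇒ ffffqfffCqqfqqqf   [C ::= f C q]
ffffqfffCqqfqqqf ⇒ ffffqfffqSqqfqqqf   [C ::= q S]
ffffqfffqSqqfqqqf ⇒ ffffqfffqfqqfqqqf   [S ::= f]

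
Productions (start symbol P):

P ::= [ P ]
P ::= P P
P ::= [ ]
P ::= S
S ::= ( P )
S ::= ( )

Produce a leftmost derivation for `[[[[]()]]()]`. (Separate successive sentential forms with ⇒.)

P ⇒ [P]   [P ::= [ P ]]
[P] ⇒ [PP]   [P ::= P P]
[PP] ⇒ [[P]P]   [P ::= [ P ]]
[[P]P] ⇒ [[[P]]P]   [P ::= [ P ]]
[[[P]]P] ⇒ [[[PP]]P]   [P ::= P P]
[[[PP]]P] ⇒ [[[[]P]]P]   [P ::= [ ]]
[[[[]P]]P] ⇒ [[[[]S]]P]   [P ::= S]
[[[[]S]]P] ⇒ [[[[]()]]P]   [S ::= ( )]
[[[[]()]]P] ⇒ [[[[]()]]S]   [P ::= S]
[[[[]()]]S] ⇒ [[[[]()]]()]   [S ::= ( )]

P ⇒ [P] ⇒ [PP] ⇒ [[P]P] ⇒ [[[P]]P] ⇒ [[[PP]]P] ⇒ [[[[]P]]P] ⇒ [[[[]S]]P] ⇒ [[[[]()]]P] ⇒ [[[[]()]]S] ⇒ [[[[]()]]()]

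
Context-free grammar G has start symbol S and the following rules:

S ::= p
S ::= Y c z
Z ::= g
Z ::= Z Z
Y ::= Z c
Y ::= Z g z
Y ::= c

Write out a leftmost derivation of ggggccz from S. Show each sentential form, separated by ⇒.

S ⇒ Ycz ⇒ Zccz ⇒ ZZccz ⇒ gZccz ⇒ gZZccz ⇒ gZZZccz ⇒ ggZZccz ⇒ gggZccz ⇒ ggggccz

S ⇒ Ycz   [S ::= Y c z]
Ycz ⇒ Zccz   [Y ::= Z c]
Zccz ⇒ ZZccz   [Z ::= Z Z]
ZZccz ⇒ gZccz   [Z ::= g]
gZccz ⇒ gZZccz   [Z ::= Z Z]
gZZccz ⇒ gZZZccz   [Z ::= Z Z]
gZZZccz ⇒ ggZZccz   [Z ::= g]
ggZZccz ⇒ gggZccz   [Z ::= g]
gggZccz ⇒ ggggccz   [Z ::= g]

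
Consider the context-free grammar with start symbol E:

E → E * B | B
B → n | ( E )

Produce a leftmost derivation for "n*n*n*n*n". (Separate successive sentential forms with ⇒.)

E ⇒ E*B ⇒ E*B*B ⇒ E*B*B*B ⇒ E*B*B*B*B ⇒ B*B*B*B*B ⇒ n*B*B*B*B ⇒ n*n*B*B*B ⇒ n*n*n*B*B ⇒ n*n*n*n*B ⇒ n*n*n*n*n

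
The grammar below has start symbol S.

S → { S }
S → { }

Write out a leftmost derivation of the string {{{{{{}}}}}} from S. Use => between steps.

S => {S} => {{S}} => {{{S}}} => {{{{S}}}} => {{{{{S}}}}} => {{{{{{}}}}}}

S => {S}   [S → { S }]
{S} => {{S}}   [S → { S }]
{{S}} => {{{S}}}   [S → { S }]
{{{S}}} => {{{{S}}}}   [S → { S }]
{{{{S}}}} => {{{{{S}}}}}   [S → { S }]
{{{{{S}}}}} => {{{{{{}}}}}}   [S → { }]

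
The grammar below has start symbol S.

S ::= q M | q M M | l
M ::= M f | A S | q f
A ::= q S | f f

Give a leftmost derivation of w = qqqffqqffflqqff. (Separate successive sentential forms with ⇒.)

S ⇒ qM ⇒ qMf ⇒ qASf ⇒ qqSSf ⇒ qqqMSf ⇒ qqqASSf ⇒ qqqffSSf ⇒ qqqffqMMSf ⇒ qqqffqqfMSf ⇒ qqqffqqfASSf ⇒ qqqffqqfffSSf ⇒ qqqffqqffflSf ⇒ qqqffqqffflqMf ⇒ qqqffqqffflqqff

S ⇒ qM   [S ::= q M]
qM ⇒ qMf   [M ::= M f]
qMf ⇒ qASf   [M ::= A S]
qASf ⇒ qqSSf   [A ::= q S]
qqSSf ⇒ qqqMSf   [S ::= q M]
qqqMSf ⇒ qqqASSf   [M ::= A S]
qqqASSf ⇒ qqqffSSf   [A ::= f f]
qqqffSSf ⇒ qqqffqMMSf   [S ::= q M M]
qqqffqMMSf ⇒ qqqffqqfMSf   [M ::= q f]
qqqffqqfMSf ⇒ qqqffqqfASSf   [M ::= A S]
qqqffqqfASSf ⇒ qqqffqqfffSSf   [A ::= f f]
qqqffqqfffSSf ⇒ qqqffqqffflSf   [S ::= l]
qqqffqqffflSf ⇒ qqqffqqffflqMf   [S ::= q M]
qqqffqqffflqMf ⇒ qqqffqqffflqqff   [M ::= q f]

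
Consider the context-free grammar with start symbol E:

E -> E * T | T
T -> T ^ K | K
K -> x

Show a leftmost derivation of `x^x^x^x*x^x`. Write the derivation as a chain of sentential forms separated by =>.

E=>E*T=>T*T=>T^K*T=>T^K^K*T=>T^K^K^K*T=>K^K^K^K*T=>x^K^K^K*T=>x^x^K^K*T=>x^x^x^K*T=>x^x^x^x*T=>x^x^x^x*T^K=>x^x^x^x*K^K=>x^x^x^x*x^K=>x^x^x^x*x^x

E => E*T   [E -> E * T]
E*T => T*T   [E -> T]
T*T => T^K*T   [T -> T ^ K]
T^K*T => T^K^K*T   [T -> T ^ K]
T^K^K*T => T^K^K^K*T   [T -> T ^ K]
T^K^K^K*T => K^K^K^K*T   [T -> K]
K^K^K^K*T => x^K^K^K*T   [K -> x]
x^K^K^K*T => x^x^K^K*T   [K -> x]
x^x^K^K*T => x^x^x^K*T   [K -> x]
x^x^x^K*T => x^x^x^x*T   [K -> x]
x^x^x^x*T => x^x^x^x*T^K   [T -> T ^ K]
x^x^x^x*T^K => x^x^x^x*K^K   [T -> K]
x^x^x^x*K^K => x^x^x^x*x^K   [K -> x]
x^x^x^x*x^K => x^x^x^x*x^x   [K -> x]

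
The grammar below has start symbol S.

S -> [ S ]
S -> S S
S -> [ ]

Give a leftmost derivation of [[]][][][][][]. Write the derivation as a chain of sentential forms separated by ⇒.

S ⇒ SS ⇒ [S]S ⇒ [[]]S ⇒ [[]]SS ⇒ [[]][]S ⇒ [[]][]SS ⇒ [[]][][]S ⇒ [[]][][]SS ⇒ [[]][][]SSS ⇒ [[]][][][]SS ⇒ [[]][][][][]S ⇒ [[]][][][][][]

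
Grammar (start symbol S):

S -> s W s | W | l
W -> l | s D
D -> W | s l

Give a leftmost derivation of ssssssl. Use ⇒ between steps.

S ⇒ W ⇒ sD ⇒ sW ⇒ ssD ⇒ ssW ⇒ sssD ⇒ sssW ⇒ ssssD ⇒ ssssW ⇒ sssssD ⇒ sssssW ⇒ ssssssD ⇒ ssssssW ⇒ ssssssl

S ⇒ W   [S -> W]
W ⇒ sD   [W -> s D]
sD ⇒ sW   [D -> W]
sW ⇒ ssD   [W -> s D]
ssD ⇒ ssW   [D -> W]
ssW ⇒ sssD   [W -> s D]
sssD ⇒ sssW   [D -> W]
sssW ⇒ ssssD   [W -> s D]
ssssD ⇒ ssssW   [D -> W]
ssssW ⇒ sssssD   [W -> s D]
sssssD ⇒ sssssW   [D -> W]
sssssW ⇒ ssssssD   [W -> s D]
ssssssD ⇒ ssssssW   [D -> W]
ssssssW ⇒ ssssssl   [W -> l]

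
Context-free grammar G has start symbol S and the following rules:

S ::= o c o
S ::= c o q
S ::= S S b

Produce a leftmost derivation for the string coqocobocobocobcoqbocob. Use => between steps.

S => SSb   [S ::= S S b]
SSb => SSbSb   [S ::= S S b]
SSbSb => SSbSbSb   [S ::= S S b]
SSbSbSb => SSbSbSbSb   [S ::= S S b]
SSbSbSbSb => SSbSbSbSbSb   [S ::= S S b]
SSbSbSbSbSb => coqSbSbSbSbSb   [S ::= c o q]
coqSbSbSbSbSb => coqocobSbSbSbSb   [S ::= o c o]
coqocobSbSbSbSb => coqocobocobSbSbSb   [S ::= o c o]
coqocobocobSbSbSb => coqocobocobocobSbSb   [S ::= o c o]
coqocobocobocobSbSb => coqocobocobocobcoqbSb   [S ::= c o q]
coqocobocobocobcoqbSb => coqocobocobocobcoqbocob   [S ::= o c o]

S => SSb => SSbSb => SSbSbSb => SSbSbSbSb => SSbSbSbSbSb => coqSbSbSbSbSb => coqocobSbSbSbSb => coqocobocobSbSbSb => coqocobocobocobSbSb => coqocobocobocobcoqbSb => coqocobocobocobcoqbocob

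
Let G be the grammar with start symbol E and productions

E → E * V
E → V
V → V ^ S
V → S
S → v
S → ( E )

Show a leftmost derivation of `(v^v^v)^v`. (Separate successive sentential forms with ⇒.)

E⇒V⇒V^S⇒S^S⇒(E)^S⇒(V)^S⇒(V^S)^S⇒(V^S^S)^S⇒(S^S^S)^S⇒(v^S^S)^S⇒(v^v^S)^S⇒(v^v^v)^S⇒(v^v^v)^v

E ⇒ V   [E → V]
V ⇒ V^S   [V → V ^ S]
V^S ⇒ S^S   [V → S]
S^S ⇒ (E)^S   [S → ( E )]
(E)^S ⇒ (V)^S   [E → V]
(V)^S ⇒ (V^S)^S   [V → V ^ S]
(V^S)^S ⇒ (V^S^S)^S   [V → V ^ S]
(V^S^S)^S ⇒ (S^S^S)^S   [V → S]
(S^S^S)^S ⇒ (v^S^S)^S   [S → v]
(v^S^S)^S ⇒ (v^v^S)^S   [S → v]
(v^v^S)^S ⇒ (v^v^v)^S   [S → v]
(v^v^v)^S ⇒ (v^v^v)^v   [S → v]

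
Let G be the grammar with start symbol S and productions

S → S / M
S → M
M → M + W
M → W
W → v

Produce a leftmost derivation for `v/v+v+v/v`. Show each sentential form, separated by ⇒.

S ⇒ S/M   [S → S / M]
S/M ⇒ S/M/M   [S → S / M]
S/M/M ⇒ M/M/M   [S → M]
M/M/M ⇒ W/M/M   [M → W]
W/M/M ⇒ v/M/M   [W → v]
v/M/M ⇒ v/M+W/M   [M → M + W]
v/M+W/M ⇒ v/M+W+W/M   [M → M + W]
v/M+W+W/M ⇒ v/W+W+W/M   [M → W]
v/W+W+W/M ⇒ v/v+W+W/M   [W → v]
v/v+W+W/M ⇒ v/v+v+W/M   [W → v]
v/v+v+W/M ⇒ v/v+v+v/M   [W → v]
v/v+v+v/M ⇒ v/v+v+v/W   [M → W]
v/v+v+v/W ⇒ v/v+v+v/v   [W → v]

S ⇒ S/M ⇒ S/M/M ⇒ M/M/M ⇒ W/M/M ⇒ v/M/M ⇒ v/M+W/M ⇒ v/M+W+W/M ⇒ v/W+W+W/M ⇒ v/v+W+W/M ⇒ v/v+v+W/M ⇒ v/v+v+v/M ⇒ v/v+v+v/W ⇒ v/v+v+v/v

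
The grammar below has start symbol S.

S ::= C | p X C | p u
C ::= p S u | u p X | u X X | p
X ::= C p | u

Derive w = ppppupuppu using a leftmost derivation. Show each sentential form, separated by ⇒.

S⇒C⇒pSu⇒ppXCu⇒ppCpCu⇒pppSupCu⇒ppppXCupCu⇒ppppuCupCu⇒ppppupupCu⇒ppppupuppu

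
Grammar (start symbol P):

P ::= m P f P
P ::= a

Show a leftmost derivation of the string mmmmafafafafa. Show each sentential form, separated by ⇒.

P ⇒ mPfP ⇒ mmPfPfP ⇒ mmmPfPfPfP ⇒ mmmmPfPfPfPfP ⇒ mmmmafPfPfPfP ⇒ mmmmafafPfPfP ⇒ mmmmafafafPfP ⇒ mmmmafafafafP ⇒ mmmmafafafafa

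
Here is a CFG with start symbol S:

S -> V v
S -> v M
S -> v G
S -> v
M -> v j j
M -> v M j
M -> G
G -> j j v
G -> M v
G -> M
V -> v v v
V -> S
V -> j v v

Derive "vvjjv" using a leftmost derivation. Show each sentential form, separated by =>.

S=>Vv=>Sv=>vGv=>vMv=>vvjjv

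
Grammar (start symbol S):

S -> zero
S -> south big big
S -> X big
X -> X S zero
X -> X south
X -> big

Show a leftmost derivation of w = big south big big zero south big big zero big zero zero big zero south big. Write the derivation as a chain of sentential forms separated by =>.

S => X big   [S -> X big]
X big => X south big   [X -> X south]
X south big => X S zero south big   [X -> X S zero]
X S zero south big => X S zero S zero south big   [X -> X S zero]
X S zero S zero south big => X S zero S zero S zero south big   [X -> X S zero]
X S zero S zero S zero south big => big S zero S zero S zero south big   [X -> big]
big S zero S zero S zero south big => big south big big zero S zero S zero south big   [S -> south big big]
big south big big zero S zero S zero south big => big south big big zero south big big zero S zero south big   [S -> south big big]
big south big big zero south big big zero S zero south big => big south big big zero south big big zero X big zero south big   [S -> X big]
big south big big zero south big big zero X big zero south big => big south big big zero south big big zero X S zero big zero south big   [X -> X S zero]
big south big big zero south big big zero X S zero big zero south big => big south big big zero south big big zero big S zero big zero south big   [X -> big]
big south big big zero south big big zero big S zero big zero south big => big south big big zero south big big zero big zero zero big zero south big   [S -> zero]

S => X big => X south big => X S zero south big => X S zero S zero south big => X S zero S zero S zero south big => big S zero S zero S zero south big => big south big big zero S zero S zero south big => big south big big zero south big big zero S zero south big => big south big big zero south big big zero X big zero south big => big south big big zero south big big zero X S zero big zero south big => big south big big zero south big big zero big S zero big zero south big => big south big big zero south big big zero big zero zero big zero south big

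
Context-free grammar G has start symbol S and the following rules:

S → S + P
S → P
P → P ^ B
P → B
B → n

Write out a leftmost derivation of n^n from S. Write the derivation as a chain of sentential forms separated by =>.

S => P   [S → P]
P => P^B   [P → P ^ B]
P^B => B^B   [P → B]
B^B => n^B   [B → n]
n^B => n^n   [B → n]

S => P => P^B => B^B => n^B => n^n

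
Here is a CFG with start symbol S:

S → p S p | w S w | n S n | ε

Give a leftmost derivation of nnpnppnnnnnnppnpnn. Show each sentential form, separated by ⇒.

S ⇒ nSn ⇒ nnSnn ⇒ nnpSpnn ⇒ nnpnSnpnn ⇒ nnpnpSpnpnn ⇒ nnpnppSppnpnn ⇒ nnpnppnSnppnpnn ⇒ nnpnppnnSnnppnpnn ⇒ nnpnppnnnSnnnppnpnn ⇒ nnpnppnnnnnnppnpnn

S ⇒ nSn   [S → n S n]
nSn ⇒ nnSnn   [S → n S n]
nnSnn ⇒ nnpSpnn   [S → p S p]
nnpSpnn ⇒ nnpnSnpnn   [S → n S n]
nnpnSnpnn ⇒ nnpnpSpnpnn   [S → p S p]
nnpnpSpnpnn ⇒ nnpnppSppnpnn   [S → p S p]
nnpnppSppnpnn ⇒ nnpnppnSnppnpnn   [S → n S n]
nnpnppnSnppnpnn ⇒ nnpnppnnSnnppnpnn   [S → n S n]
nnpnppnnSnnppnpnn ⇒ nnpnppnnnSnnnppnpnn   [S → n S n]
nnpnppnnnSnnnppnpnn ⇒ nnpnppnnnnnnppnpnn   [S → ε]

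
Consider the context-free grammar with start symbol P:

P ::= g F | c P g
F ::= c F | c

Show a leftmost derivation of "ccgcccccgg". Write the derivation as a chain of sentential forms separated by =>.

P => cPg   [P ::= c P g]
cPg => ccPgg   [P ::= c P g]
ccPgg => ccgFgg   [P ::= g F]
ccgFgg => ccgcFgg   [F ::= c F]
ccgcFgg => ccgccFgg   [F ::= c F]
ccgccFgg => ccgcccFgg   [F ::= c F]
ccgcccFgg => ccgccccFgg   [F ::= c F]
ccgccccFgg => ccgcccccgg   [F ::= c]

P=>cPg=>ccPgg=>ccgFgg=>ccgcFgg=>ccgccFgg=>ccgcccFgg=>ccgccccFgg=>ccgcccccgg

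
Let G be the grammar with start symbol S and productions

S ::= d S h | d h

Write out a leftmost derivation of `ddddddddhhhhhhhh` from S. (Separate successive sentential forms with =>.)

S => dSh => ddShh => dddShhh => ddddShhhh => dddddShhhhh => ddddddShhhhhh => dddddddShhhhhhh => ddddddddhhhhhhhh

S => dSh   [S ::= d S h]
dSh => ddShh   [S ::= d S h]
ddShh => dddShhh   [S ::= d S h]
dddShhh => ddddShhhh   [S ::= d S h]
ddddShhhh => dddddShhhhh   [S ::= d S h]
dddddShhhhh => ddddddShhhhhh   [S ::= d S h]
ddddddShhhhhh => dddddddShhhhhhh   [S ::= d S h]
dddddddShhhhhhh => ddddddddhhhhhhhh   [S ::= d h]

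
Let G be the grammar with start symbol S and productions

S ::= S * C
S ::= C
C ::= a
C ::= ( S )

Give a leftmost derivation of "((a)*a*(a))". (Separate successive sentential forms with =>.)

S => C   [S ::= C]
C => (S)   [C ::= ( S )]
(S) => (S*C)   [S ::= S * C]
(S*C) => (S*C*C)   [S ::= S * C]
(S*C*C) => (C*C*C)   [S ::= C]
(C*C*C) => ((S)*C*C)   [C ::= ( S )]
((S)*C*C) => ((C)*C*C)   [S ::= C]
((C)*C*C) => ((a)*C*C)   [C ::= a]
((a)*C*C) => ((a)*a*C)   [C ::= a]
((a)*a*C) => ((a)*a*(S))   [C ::= ( S )]
((a)*a*(S)) => ((a)*a*(C))   [S ::= C]
((a)*a*(C)) => ((a)*a*(a))   [C ::= a]

S => C => (S) => (S*C) => (S*C*C) => (C*C*C) => ((S)*C*C) => ((C)*C*C) => ((a)*C*C) => ((a)*a*C) => ((a)*a*(S)) => ((a)*a*(C)) => ((a)*a*(a))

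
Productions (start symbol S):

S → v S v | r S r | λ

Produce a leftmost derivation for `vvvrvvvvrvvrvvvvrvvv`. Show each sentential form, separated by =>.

S=>vSv=>vvSvv=>vvvSvvv=>vvvrSrvvv=>vvvrvSvrvvv=>vvvrvvSvvrvvv=>vvvrvvvSvvvrvvv=>vvvrvvvvSvvvvrvvv=>vvvrvvvvrSrvvvvrvvv=>vvvrvvvvrvSvrvvvvrvvv=>vvvrvvvvrvvrvvvvrvvv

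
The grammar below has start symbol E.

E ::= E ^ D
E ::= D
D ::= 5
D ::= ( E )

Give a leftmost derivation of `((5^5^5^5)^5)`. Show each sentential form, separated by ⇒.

E⇒D⇒(E)⇒(E^D)⇒(D^D)⇒((E)^D)⇒((E^D)^D)⇒((E^D^D)^D)⇒((E^D^D^D)^D)⇒((D^D^D^D)^D)⇒((5^D^D^D)^D)⇒((5^5^D^D)^D)⇒((5^5^5^D)^D)⇒((5^5^5^5)^D)⇒((5^5^5^5)^5)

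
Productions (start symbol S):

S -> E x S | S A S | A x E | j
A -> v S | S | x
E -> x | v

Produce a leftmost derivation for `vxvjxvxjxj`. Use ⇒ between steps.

S ⇒ SAS   [S -> S A S]
SAS ⇒ ExSAS   [S -> E x S]
ExSAS ⇒ vxSAS   [E -> v]
vxSAS ⇒ vxSASAS   [S -> S A S]
vxSASAS ⇒ vxAxEASAS   [S -> A x E]
vxAxEASAS ⇒ vxvSxEASAS   [A -> v S]
vxvSxEASAS ⇒ vxvjxEASAS   [S -> j]
vxvjxEASAS ⇒ vxvjxvASAS   [E -> v]
vxvjxvASAS ⇒ vxvjxvxSAS   [A -> x]
vxvjxvxSAS ⇒ vxvjxvxjAS   [S -> j]
vxvjxvxjAS ⇒ vxvjxvxjxS   [A -> x]
vxvjxvxjxS ⇒ vxvjxvxjxj   [S -> j]

S⇒SAS⇒ExSAS⇒vxSAS⇒vxSASAS⇒vxAxEASAS⇒vxvSxEASAS⇒vxvjxEASAS⇒vxvjxvASAS⇒vxvjxvxSAS⇒vxvjxvxjAS⇒vxvjxvxjxS⇒vxvjxvxjxj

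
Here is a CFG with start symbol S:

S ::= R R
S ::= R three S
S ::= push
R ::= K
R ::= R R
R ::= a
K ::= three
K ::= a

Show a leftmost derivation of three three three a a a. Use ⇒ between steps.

S ⇒ R three S ⇒ R R three S ⇒ K R three S ⇒ three R three S ⇒ three K three S ⇒ three three three S ⇒ three three three R R ⇒ three three three R R R ⇒ three three three K R R ⇒ three three three a R R ⇒ three three three a a R ⇒ three three three a a a

S ⇒ R three S   [S ::= R three S]
R three S ⇒ R R three S   [R ::= R R]
R R three S ⇒ K R three S   [R ::= K]
K R three S ⇒ three R three S   [K ::= three]
three R three S ⇒ three K three S   [R ::= K]
three K three S ⇒ three three three S   [K ::= three]
three three three S ⇒ three three three R R   [S ::= R R]
three three three R R ⇒ three three three R R R   [R ::= R R]
three three three R R R ⇒ three three three K R R   [R ::= K]
three three three K R R ⇒ three three three a R R   [K ::= a]
three three three a R R ⇒ three three three a a R   [R ::= a]
three three three a a R ⇒ three three three a a a   [R ::= a]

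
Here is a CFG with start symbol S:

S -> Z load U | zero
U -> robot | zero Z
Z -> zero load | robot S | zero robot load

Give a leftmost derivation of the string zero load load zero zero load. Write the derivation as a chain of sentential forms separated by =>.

S => Z load U => zero load load U => zero load load zero Z => zero load load zero zero load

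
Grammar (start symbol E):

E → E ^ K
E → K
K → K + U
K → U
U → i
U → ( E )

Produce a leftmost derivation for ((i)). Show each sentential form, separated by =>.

E=>K=>U=>(E)=>(K)=>(U)=>((E))=>((K))=>((U))=>((i))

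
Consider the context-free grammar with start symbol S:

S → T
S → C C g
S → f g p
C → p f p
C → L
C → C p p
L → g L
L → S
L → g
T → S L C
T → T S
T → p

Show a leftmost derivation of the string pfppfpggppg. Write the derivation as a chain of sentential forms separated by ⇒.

S ⇒ CCg   [S → C C g]
CCg ⇒ LCg   [C → L]
LCg ⇒ SCg   [L → S]
SCg ⇒ CCgCg   [S → C C g]
CCgCg ⇒ pfpCgCg   [C → p f p]
pfpCgCg ⇒ pfppfpgCg   [C → p f p]
pfppfpgCg ⇒ pfppfpgCppg   [C → C p p]
pfppfpgCppg ⇒ pfppfpgLppg   [C → L]
pfppfpgLppg ⇒ pfppfpggppg   [L → g]

S⇒CCg⇒LCg⇒SCg⇒CCgCg⇒pfpCgCg⇒pfppfpgCg⇒pfppfpgCppg⇒pfppfpgLppg⇒pfppfpggppg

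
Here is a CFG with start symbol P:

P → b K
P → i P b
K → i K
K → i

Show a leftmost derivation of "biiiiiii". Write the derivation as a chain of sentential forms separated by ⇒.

P⇒bK⇒biK⇒biiK⇒biiiK⇒biiiiK⇒biiiiiK⇒biiiiiiK⇒biiiiiii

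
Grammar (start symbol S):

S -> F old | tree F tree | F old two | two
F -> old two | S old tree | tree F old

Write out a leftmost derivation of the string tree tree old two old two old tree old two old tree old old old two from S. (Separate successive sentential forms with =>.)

S => F old two   [S -> F old two]
F old two => tree F old old two   [F -> tree F old]
tree F old old two => tree tree F old old old two   [F -> tree F old]
tree tree F old old old two => tree tree S old tree old old old two   [F -> S old tree]
tree tree S old tree old old old two => tree tree F old two old tree old old old two   [S -> F old two]
tree tree F old two old tree old old old two => tree tree S old tree old two old tree old old old two   [F -> S old tree]
tree tree S old tree old two old tree old old old two => tree tree F old two old tree old two old tree old old old two   [S -> F old two]
tree tree F old two old tree old two old tree old old old two => tree tree old two old two old tree old two old tree old old old two   [F -> old two]

S => F old two => tree F old old two => tree tree F old old old two => tree tree S old tree old old old two => tree tree F old two old tree old old old two => tree tree S old tree old two old tree old old old two => tree tree F old two old tree old two old tree old old old two => tree tree old two old two old tree old two old tree old old old two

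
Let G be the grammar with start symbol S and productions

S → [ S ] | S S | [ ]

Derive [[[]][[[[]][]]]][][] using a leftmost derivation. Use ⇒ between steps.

S⇒SS⇒SSS⇒[S]SS⇒[SS]SS⇒[[S]S]SS⇒[[[]]S]SS⇒[[[]][S]]SS⇒[[[]][[S]]]SS⇒[[[]][[SS]]]SS⇒[[[]][[[S]S]]]SS⇒[[[]][[[[]]S]]]SS⇒[[[]][[[[]][]]]]SS⇒[[[]][[[[]][]]]][]S⇒[[[]][[[[]][]]]][][]

S ⇒ SS   [S → S S]
SS ⇒ SSS   [S → S S]
SSS ⇒ [S]SS   [S → [ S ]]
[S]SS ⇒ [SS]SS   [S → S S]
[SS]SS ⇒ [[S]S]SS   [S → [ S ]]
[[S]S]SS ⇒ [[[]]S]SS   [S → [ ]]
[[[]]S]SS ⇒ [[[]][S]]SS   [S → [ S ]]
[[[]][S]]SS ⇒ [[[]][[S]]]SS   [S → [ S ]]
[[[]][[S]]]SS ⇒ [[[]][[SS]]]SS   [S → S S]
[[[]][[SS]]]SS ⇒ [[[]][[[S]S]]]SS   [S → [ S ]]
[[[]][[[S]S]]]SS ⇒ [[[]][[[[]]S]]]SS   [S → [ ]]
[[[]][[[[]]S]]]SS ⇒ [[[]][[[[]][]]]]SS   [S → [ ]]
[[[]][[[[]][]]]]SS ⇒ [[[]][[[[]][]]]][]S   [S → [ ]]
[[[]][[[[]][]]]][]S ⇒ [[[]][[[[]][]]]][][]   [S → [ ]]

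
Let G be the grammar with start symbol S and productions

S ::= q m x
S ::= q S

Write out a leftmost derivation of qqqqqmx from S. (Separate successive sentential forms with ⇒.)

S ⇒ qS ⇒ qqS ⇒ qqqS ⇒ qqqqS ⇒ qqqqqmx

S ⇒ qS   [S ::= q S]
qS ⇒ qqS   [S ::= q S]
qqS ⇒ qqqS   [S ::= q S]
qqqS ⇒ qqqqS   [S ::= q S]
qqqqS ⇒ qqqqqmx   [S ::= q m x]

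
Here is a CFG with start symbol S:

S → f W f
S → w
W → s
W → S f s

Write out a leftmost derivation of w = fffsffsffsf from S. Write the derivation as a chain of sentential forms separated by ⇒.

S ⇒ fWf   [S → f W f]
fWf ⇒ fSfsf   [W → S f s]
fSfsf ⇒ ffWffsf   [S → f W f]
ffWffsf ⇒ ffSfsffsf   [W → S f s]
ffSfsffsf ⇒ fffWffsffsf   [S → f W f]
fffWffsffsf ⇒ fffsffsffsf   [W → s]

S⇒fWf⇒fSfsf⇒ffWffsf⇒ffSfsffsf⇒fffWffsffsf⇒fffsffsffsf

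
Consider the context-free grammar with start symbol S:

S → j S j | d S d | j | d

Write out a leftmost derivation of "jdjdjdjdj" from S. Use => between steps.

S => jSj => jdSdj => jdjSjdj => jdjdSdjdj => jdjdjdjdj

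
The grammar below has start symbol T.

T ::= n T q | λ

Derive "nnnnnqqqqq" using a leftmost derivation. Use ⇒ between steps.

T ⇒ nTq   [T ::= n T q]
nTq ⇒ nnTqq   [T ::= n T q]
nnTqq ⇒ nnnTqqq   [T ::= n T q]
nnnTqqq ⇒ nnnnTqqqq   [T ::= n T q]
nnnnTqqqq ⇒ nnnnnTqqqqq   [T ::= n T q]
nnnnnTqqqqq ⇒ nnnnnqqqqq   [T ::= λ]

T ⇒ nTq ⇒ nnTqq ⇒ nnnTqqq ⇒ nnnnTqqqq ⇒ nnnnnTqqqqq ⇒ nnnnnqqqqq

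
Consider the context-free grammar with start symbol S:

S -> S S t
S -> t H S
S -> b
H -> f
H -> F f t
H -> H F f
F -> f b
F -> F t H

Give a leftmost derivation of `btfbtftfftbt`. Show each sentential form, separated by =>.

S=>SSt=>bSt=>btHSt=>btFftSt=>btFtHftSt=>btFtHtHftSt=>btfbtHtHftSt=>btfbtftHftSt=>btfbtftfftSt=>btfbtftfftbt

S => SSt   [S -> S S t]
SSt => bSt   [S -> b]
bSt => btHSt   [S -> t H S]
btHSt => btFftSt   [H -> F f t]
btFftSt => btFtHftSt   [F -> F t H]
btFtHftSt => btFtHtHftSt   [F -> F t H]
btFtHtHftSt => btfbtHtHftSt   [F -> f b]
btfbtHtHftSt => btfbtftHftSt   [H -> f]
btfbtftHftSt => btfbtftfftSt   [H -> f]
btfbtftfftSt => btfbtftfftbt   [S -> b]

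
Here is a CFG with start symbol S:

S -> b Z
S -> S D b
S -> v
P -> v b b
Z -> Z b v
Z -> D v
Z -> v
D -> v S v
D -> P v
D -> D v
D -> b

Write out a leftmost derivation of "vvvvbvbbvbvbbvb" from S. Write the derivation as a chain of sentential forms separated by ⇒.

S ⇒ SDb   [S -> S D b]
SDb ⇒ SDbDb   [S -> S D b]
SDbDb ⇒ vDbDb   [S -> v]
vDbDb ⇒ vvSvbDb   [D -> v S v]
vvSvbDb ⇒ vvvvbDb   [S -> v]
vvvvbDb ⇒ vvvvbvSvb   [D -> v S v]
vvvvbvSvb ⇒ vvvvbvSDbvb   [S -> S D b]
vvvvbvSDbvb ⇒ vvvvbvbZDbvb   [S -> b Z]
vvvvbvbZDbvb ⇒ vvvvbvbZbvDbvb   [Z -> Z b v]
vvvvbvbZbvDbvb ⇒ vvvvbvbDvbvDbvb   [Z -> D v]
vvvvbvbDvbvDbvb ⇒ vvvvbvbbvbvDbvb   [D -> b]
vvvvbvbbvbvDbvb ⇒ vvvvbvbbvbvbbvb   [D -> b]

S⇒SDb⇒SDbDb⇒vDbDb⇒vvSvbDb⇒vvvvbDb⇒vvvvbvSvb⇒vvvvbvSDbvb⇒vvvvbvbZDbvb⇒vvvvbvbZbvDbvb⇒vvvvbvbDvbvDbvb⇒vvvvbvbbvbvDbvb⇒vvvvbvbbvbvbbvb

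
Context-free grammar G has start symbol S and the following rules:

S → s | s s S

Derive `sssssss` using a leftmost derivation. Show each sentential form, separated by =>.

S => ssS   [S → s s S]
ssS => ssssS   [S → s s S]
ssssS => ssssssS   [S → s s S]
ssssssS => sssssss   [S → s]

S => ssS => ssssS => ssssssS => sssssss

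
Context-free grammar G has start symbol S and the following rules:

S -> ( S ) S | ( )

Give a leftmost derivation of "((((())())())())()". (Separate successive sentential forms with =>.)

S => (S)S => ((S)S)S => (((S)S)S)S => ((((S)S)S)S)S => ((((())S)S)S)S => ((((())())S)S)S => ((((())())())S)S => ((((())())())())S => ((((())())())())()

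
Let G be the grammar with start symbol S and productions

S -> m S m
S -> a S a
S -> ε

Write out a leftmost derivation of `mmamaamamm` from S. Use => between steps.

S => mSm => mmSmm => mmaSamm => mmamSmamm => mmamaSamamm => mmamaamamm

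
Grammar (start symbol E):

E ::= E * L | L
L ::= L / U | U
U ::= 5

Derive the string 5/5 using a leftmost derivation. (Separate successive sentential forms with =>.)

E => L => L/U => U/U => 5/U => 5/5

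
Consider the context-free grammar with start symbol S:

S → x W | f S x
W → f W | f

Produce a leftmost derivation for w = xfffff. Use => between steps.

S => xW   [S → x W]
xW => xfW   [W → f W]
xfW => xffW   [W → f W]
xffW => xfffW   [W → f W]
xfffW => xffffW   [W → f W]
xffffW => xfffff   [W → f]

S => xW => xfW => xffW => xfffW => xffffW => xfffff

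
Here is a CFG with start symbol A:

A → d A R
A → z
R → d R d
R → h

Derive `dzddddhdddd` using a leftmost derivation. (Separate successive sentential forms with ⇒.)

A ⇒ dAR   [A → d A R]
dAR ⇒ dzR   [A → z]
dzR ⇒ dzdRd   [R → d R d]
dzdRd ⇒ dzddRdd   [R → d R d]
dzddRdd ⇒ dzdddRddd   [R → d R d]
dzdddRddd ⇒ dzddddRdddd   [R → d R d]
dzddddRdddd ⇒ dzddddhdddd   [R → h]

A ⇒ dAR ⇒ dzR ⇒ dzdRd ⇒ dzddRdd ⇒ dzdddRddd ⇒ dzddddRdddd ⇒ dzddddhdddd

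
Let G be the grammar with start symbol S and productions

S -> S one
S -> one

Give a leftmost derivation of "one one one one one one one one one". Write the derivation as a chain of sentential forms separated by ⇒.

S ⇒ S one   [S -> S one]
S one ⇒ S one one   [S -> S one]
S one one ⇒ S one one one   [S -> S one]
S one one one ⇒ S one one one one   [S -> S one]
S one one one one ⇒ S one one one one one   [S -> S one]
S one one one one one ⇒ S one one one one one one   [S -> S one]
S one one one one one one ⇒ S one one one one one one one   [S -> S one]
S one one one one one one one ⇒ S one one one one one one one one   [S -> S one]
S one one one one one one one one ⇒ one one one one one one one one one   [S -> one]

S ⇒ S one ⇒ S one one ⇒ S one one one ⇒ S one one one one ⇒ S one one one one one ⇒ S one one one one one one ⇒ S one one one one one one one ⇒ S one one one one one one one one ⇒ one one one one one one one one one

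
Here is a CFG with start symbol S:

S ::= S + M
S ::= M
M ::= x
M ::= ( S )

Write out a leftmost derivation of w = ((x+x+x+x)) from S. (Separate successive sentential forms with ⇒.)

S ⇒ M ⇒ (S) ⇒ (M) ⇒ ((S)) ⇒ ((S+M)) ⇒ ((S+M+M)) ⇒ ((S+M+M+M)) ⇒ ((M+M+M+M)) ⇒ ((x+M+M+M)) ⇒ ((x+x+M+M)) ⇒ ((x+x+x+M)) ⇒ ((x+x+x+x))

S ⇒ M   [S ::= M]
M ⇒ (S)   [M ::= ( S )]
(S) ⇒ (M)   [S ::= M]
(M) ⇒ ((S))   [M ::= ( S )]
((S)) ⇒ ((S+M))   [S ::= S + M]
((S+M)) ⇒ ((S+M+M))   [S ::= S + M]
((S+M+M)) ⇒ ((S+M+M+M))   [S ::= S + M]
((S+M+M+M)) ⇒ ((M+M+M+M))   [S ::= M]
((M+M+M+M)) ⇒ ((x+M+M+M))   [M ::= x]
((x+M+M+M)) ⇒ ((x+x+M+M))   [M ::= x]
((x+x+M+M)) ⇒ ((x+x+x+M))   [M ::= x]
((x+x+x+M)) ⇒ ((x+x+x+x))   [M ::= x]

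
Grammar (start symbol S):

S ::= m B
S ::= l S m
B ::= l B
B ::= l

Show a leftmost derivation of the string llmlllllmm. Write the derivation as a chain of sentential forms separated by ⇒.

S ⇒ lSm ⇒ llSmm ⇒ llmBmm ⇒ llmlBmm ⇒ llmllBmm ⇒ llmlllBmm ⇒ llmllllBmm ⇒ llmlllllmm

S ⇒ lSm   [S ::= l S m]
lSm ⇒ llSmm   [S ::= l S m]
llSmm ⇒ llmBmm   [S ::= m B]
llmBmm ⇒ llmlBmm   [B ::= l B]
llmlBmm ⇒ llmllBmm   [B ::= l B]
llmllBmm ⇒ llmlllBmm   [B ::= l B]
llmlllBmm ⇒ llmllllBmm   [B ::= l B]
llmllllBmm ⇒ llmlllllmm   [B ::= l]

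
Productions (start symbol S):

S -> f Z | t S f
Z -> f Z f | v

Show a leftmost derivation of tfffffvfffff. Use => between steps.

S => tSf => tfZf => tffZff => tfffZfff => tffffZffff => tfffffZfffff => tfffffvfffff

S => tSf   [S -> t S f]
tSf => tfZf   [S -> f Z]
tfZf => tffZff   [Z -> f Z f]
tffZff => tfffZfff   [Z -> f Z f]
tfffZfff => tffffZffff   [Z -> f Z f]
tffffZffff => tfffffZfffff   [Z -> f Z f]
tfffffZfffff => tfffffvfffff   [Z -> v]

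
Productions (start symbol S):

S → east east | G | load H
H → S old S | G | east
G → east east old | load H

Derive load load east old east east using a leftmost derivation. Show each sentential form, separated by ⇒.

S ⇒ G ⇒ load H ⇒ load S old S ⇒ load load H old S ⇒ load load east old S ⇒ load load east old east east

S ⇒ G   [S → G]
G ⇒ load H   [G → load H]
load H ⇒ load S old S   [H → S old S]
load S old S ⇒ load load H old S   [S → load H]
load load H old S ⇒ load load east old S   [H → east]
load load east old S ⇒ load load east old east east   [S → east east]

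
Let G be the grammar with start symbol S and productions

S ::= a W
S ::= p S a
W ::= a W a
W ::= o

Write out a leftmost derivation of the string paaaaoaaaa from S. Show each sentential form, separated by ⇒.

S ⇒ pSa ⇒ paWa ⇒ paaWaa ⇒ paaaWaaa ⇒ paaaaWaaaa ⇒ paaaaoaaaa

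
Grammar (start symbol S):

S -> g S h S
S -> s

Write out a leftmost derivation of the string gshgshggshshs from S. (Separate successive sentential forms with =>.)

S => gShS   [S -> g S h S]
gShS => gshS   [S -> s]
gshS => gshgShS   [S -> g S h S]
gshgShS => gshgshS   [S -> s]
gshgshS => gshgshgShS   [S -> g S h S]
gshgshgShS => gshgshggShShS   [S -> g S h S]
gshgshggShShS => gshgshggshShS   [S -> s]
gshgshggshShS => gshgshggshshS   [S -> s]
gshgshggshshS => gshgshggshshs   [S -> s]

S => gShS => gshS => gshgShS => gshgshS => gshgshgShS => gshgshggShShS => gshgshggshShS => gshgshggshshS => gshgshggshshs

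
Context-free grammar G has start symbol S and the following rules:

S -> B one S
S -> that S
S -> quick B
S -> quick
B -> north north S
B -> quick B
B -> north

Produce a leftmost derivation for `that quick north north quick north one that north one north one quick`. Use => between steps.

S => that S => that quick B => that quick north north S => that quick north north B one S => that quick north north quick B one S => that quick north north quick north one S => that quick north north quick north one that S => that quick north north quick north one that B one S => that quick north north quick north one that north one S => that quick north north quick north one that north one B one S => that quick north north quick north one that north one north one S => that quick north north quick north one that north one north one quick

S => that S   [S -> that S]
that S => that quick B   [S -> quick B]
that quick B => that quick north north S   [B -> north north S]
that quick north north S => that quick north north B one S   [S -> B one S]
that quick north north B one S => that quick north north quick B one S   [B -> quick B]
that quick north north quick B one S => that quick north north quick north one S   [B -> north]
that quick north north quick north one S => that quick north north quick north one that S   [S -> that S]
that quick north north quick north one that S => that quick north north quick north one that B one S   [S -> B one S]
that quick north north quick north one that B one S => that quick north north quick north one that north one S   [B -> north]
that quick north north quick north one that north one S => that quick north north quick north one that north one B one S   [S -> B one S]
that quick north north quick north one that north one B one S => that quick north north quick north one that north one north one S   [B -> north]
that quick north north quick north one that north one north one S => that quick north north quick north one that north one north one quick   [S -> quick]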